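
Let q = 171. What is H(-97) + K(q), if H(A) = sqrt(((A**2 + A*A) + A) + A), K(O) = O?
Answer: 171 + 8*sqrt(291) ≈ 307.47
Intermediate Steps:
H(A) = sqrt(2*A + 2*A**2) (H(A) = sqrt(((A**2 + A**2) + A) + A) = sqrt((2*A**2 + A) + A) = sqrt((A + 2*A**2) + A) = sqrt(2*A + 2*A**2))
H(-97) + K(q) = sqrt(2)*sqrt(-97*(1 - 97)) + 171 = sqrt(2)*sqrt(-97*(-96)) + 171 = sqrt(2)*sqrt(9312) + 171 = sqrt(2)*(4*sqrt(582)) + 171 = 8*sqrt(291) + 171 = 171 + 8*sqrt(291)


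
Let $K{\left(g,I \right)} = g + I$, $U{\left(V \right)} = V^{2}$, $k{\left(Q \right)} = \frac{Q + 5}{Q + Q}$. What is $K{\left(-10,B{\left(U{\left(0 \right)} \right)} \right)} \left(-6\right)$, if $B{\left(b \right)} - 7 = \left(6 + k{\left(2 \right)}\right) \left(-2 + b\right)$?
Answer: $111$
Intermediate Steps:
$k{\left(Q \right)} = \frac{5 + Q}{2 Q}$
$B{\left(b \right)} = - \frac{17}{2} + \frac{31 b}{4}$ ($B{\left(b \right)} = 7 + \left(6 + \frac{5 + 2}{2 \cdot 2}\right) \left(-2 + b\right) = 7 + \left(6 + \frac{1}{2} \cdot \frac{1}{2} \cdot 7\right) \left(-2 + b\right) = 7 + \left(6 + \frac{7}{4}\right) \left(-2 + b\right) = 7 + \frac{31 \left(-2 + b\right)}{4} = 7 + \left(- \frac{31}{2} + \frac{31 b}{4}\right) = - \frac{17}{2} + \frac{31 b}{4}$)
$K{\left(g,I \right)} = I + g$
$K{\left(-10,B{\left(U{\left(0 \right)} \right)} \right)} \left(-6\right) = \left(\left(- \frac{17}{2} + \frac{31 \cdot 0^{2}}{4}\right) - 10\right) \left(-6\right) = \left(\left(- \frac{17}{2} + \frac{31}{4} \cdot 0\right) - 10\right) \left(-6\right) = \left(\left(- \frac{17}{2} + 0\right) - 10\right) \left(-6\right) = \left(- \frac{17}{2} - 10\right) \left(-6\right) = \left(- \frac{37}{2}\right) \left(-6\right) = 111$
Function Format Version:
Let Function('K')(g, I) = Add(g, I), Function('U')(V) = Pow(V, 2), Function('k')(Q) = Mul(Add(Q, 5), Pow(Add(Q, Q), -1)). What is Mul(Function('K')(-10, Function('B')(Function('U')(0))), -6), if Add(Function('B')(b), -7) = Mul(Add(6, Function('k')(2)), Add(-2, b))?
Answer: 111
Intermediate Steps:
Function('k')(Q) = Mul(Rational(1, 2), Pow(Q, -1), Add(5, Q)) (Function('k')(Q) = Mul(Add(5, Q), Pow(Mul(2, Q), -1)) = Mul(Add(5, Q), Mul(Rational(1, 2), Pow(Q, -1))) = Mul(Rational(1, 2), Pow(Q, -1), Add(5, Q)))
Function('B')(b) = Add(Rational(-17, 2), Mul(Rational(31, 4), b)) (Function('B')(b) = Add(7, Mul(Add(6, Mul(Rational(1, 2), Pow(2, -1), Add(5, 2))), Add(-2, b))) = Add(7, Mul(Add(6, Mul(Rational(1, 2), Rational(1, 2), 7)), Add(-2, b))) = Add(7, Mul(Add(6, Rational(7, 4)), Add(-2, b))) = Add(7, Mul(Rational(31, 4), Add(-2, b))) = Add(7, Add(Rational(-31, 2), Mul(Rational(31, 4), b))) = Add(Rational(-17, 2), Mul(Rational(31, 4), b)))
Function('K')(g, I) = Add(I, g)
Mul(Function('K')(-10, Function('B')(Function('U')(0))), -6) = Mul(Add(Add(Rational(-17, 2), Mul(Rational(31, 4), Pow(0, 2))), -10), -6) = Mul(Add(Add(Rational(-17, 2), Mul(Rational(31, 4), 0)), -10), -6) = Mul(Add(Add(Rational(-17, 2), 0), -10), -6) = Mul(Add(Rational(-17, 2), -10), -6) = Mul(Rational(-37, 2), -6) = 111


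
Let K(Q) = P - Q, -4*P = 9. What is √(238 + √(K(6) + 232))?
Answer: √(952 + 2*√895)/2 ≈ 15.905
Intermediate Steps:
P = -9/4 (P = -¼*9 = -9/4 ≈ -2.2500)
K(Q) = -9/4 - Q
√(238 + √(K(6) + 232)) = √(238 + √((-9/4 - 1*6) + 232)) = √(238 + √((-9/4 - 6) + 232)) = √(238 + √(-33/4 + 232)) = √(238 + √(895/4)) = √(238 + √895/2)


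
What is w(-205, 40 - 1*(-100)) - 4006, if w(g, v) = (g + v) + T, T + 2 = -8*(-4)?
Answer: -4041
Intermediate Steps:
T = 30 (T = -2 - 8*(-4) = -2 + 32 = 30)
w(g, v) = 30 + g + v (w(g, v) = (g + v) + 30 = 30 + g + v)
w(-205, 40 - 1*(-100)) - 4006 = (30 - 205 + (40 - 1*(-100))) - 4006 = (30 - 205 + (40 + 100)) - 4006 = (30 - 205 + 140) - 4006 = -35 - 4006 = -4041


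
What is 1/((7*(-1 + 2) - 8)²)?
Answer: 1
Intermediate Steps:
1/((7*(-1 + 2) - 8)²) = 1/((7*1 - 8)²) = 1/((7 - 8)²) = 1/((-1)²) = 1/1 = 1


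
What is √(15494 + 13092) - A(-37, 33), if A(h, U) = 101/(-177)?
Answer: 101/177 + √28586 ≈ 169.64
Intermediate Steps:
A(h, U) = -101/177 (A(h, U) = 101*(-1/177) = -101/177)
√(15494 + 13092) - A(-37, 33) = √(15494 + 13092) - 1*(-101/177) = √28586 + 101/177 = 101/177 + √28586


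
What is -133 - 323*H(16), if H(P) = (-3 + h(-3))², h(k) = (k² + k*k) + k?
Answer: -46645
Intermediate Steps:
h(k) = k + 2*k² (h(k) = (k² + k²) + k = 2*k² + k = k + 2*k²)
H(P) = 144 (H(P) = (-3 - 3*(1 + 2*(-3)))² = (-3 - 3*(1 - 6))² = (-3 - 3*(-5))² = (-3 + 15)² = 12² = 144)
-133 - 323*H(16) = -133 - 323*144 = -133 - 46512 = -46645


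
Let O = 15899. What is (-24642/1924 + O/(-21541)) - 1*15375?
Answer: -662969329/43082 ≈ -15389.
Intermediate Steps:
(-24642/1924 + O/(-21541)) - 1*15375 = (-24642/1924 + 15899/(-21541)) - 1*15375 = (-24642*1/1924 + 15899*(-1/21541)) - 15375 = (-333/26 - 1223/1657) - 15375 = -583579/43082 - 15375 = -662969329/43082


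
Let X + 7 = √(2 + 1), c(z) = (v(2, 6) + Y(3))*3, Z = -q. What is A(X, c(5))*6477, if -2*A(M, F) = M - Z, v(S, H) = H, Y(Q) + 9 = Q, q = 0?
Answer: 45339/2 - 6477*√3/2 ≈ 17060.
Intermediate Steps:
Y(Q) = -9 + Q
Z = 0 (Z = -1*0 = 0)
c(z) = 0 (c(z) = (6 + (-9 + 3))*3 = (6 - 6)*3 = 0*3 = 0)
X = -7 + √3 (X = -7 + √(2 + 1) = -7 + √3 ≈ -5.2680)
A(M, F) = -M/2 (A(M, F) = -(M - 1*0)/2 = -(M + 0)/2 = -M/2)
A(X, c(5))*6477 = -(-7 + √3)/2*6477 = (7/2 - √3/2)*6477 = 45339/2 - 6477*√3/2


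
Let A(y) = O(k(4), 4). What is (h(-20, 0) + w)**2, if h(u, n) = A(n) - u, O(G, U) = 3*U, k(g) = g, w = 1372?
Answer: 1971216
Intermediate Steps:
A(y) = 12 (A(y) = 3*4 = 12)
h(u, n) = 12 - u
(h(-20, 0) + w)**2 = ((12 - 1*(-20)) + 1372)**2 = ((12 + 20) + 1372)**2 = (32 + 1372)**2 = 1404**2 = 1971216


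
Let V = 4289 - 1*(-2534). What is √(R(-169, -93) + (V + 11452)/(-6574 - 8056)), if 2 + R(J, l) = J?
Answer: I*√1474706926/2926 ≈ 13.124*I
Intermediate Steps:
V = 6823 (V = 4289 + 2534 = 6823)
R(J, l) = -2 + J
√(R(-169, -93) + (V + 11452)/(-6574 - 8056)) = √((-2 - 169) + (6823 + 11452)/(-6574 - 8056)) = √(-171 + 18275/(-14630)) = √(-171 + 18275*(-1/14630)) = √(-171 - 3655/2926) = √(-504001/2926) = I*√1474706926/2926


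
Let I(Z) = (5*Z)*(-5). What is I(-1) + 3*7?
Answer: 46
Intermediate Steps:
I(Z) = -25*Z
I(-1) + 3*7 = -25*(-1) + 3*7 = 25 + 21 = 46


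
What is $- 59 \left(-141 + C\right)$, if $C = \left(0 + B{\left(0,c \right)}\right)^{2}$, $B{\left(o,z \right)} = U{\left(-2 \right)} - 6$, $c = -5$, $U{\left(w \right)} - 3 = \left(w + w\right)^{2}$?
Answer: $-1652$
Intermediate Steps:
$U{\left(w \right)} = 3 + 4 w^{2}$ ($U{\left(w \right)} = 3 + \left(w + w\right)^{2} = 3 + \left(2 w\right)^{2} = 3 + 4 w^{2}$)
$B{\left(o,z \right)} = 13$ ($B{\left(o,z \right)} = \left(3 + 4 \left(-2\right)^{2}\right) - 6 = \left(3 + 4 \cdot 4\right) - 6 = \left(3 + 16\right) - 6 = 19 - 6 = 13$)
$C = 169$ ($C = \left(0 + 13\right)^{2} = 13^{2} = 169$)
$- 59 \left(-141 + C\right) = - 59 \left(-141 + 169\right) = \left(-59\right) 28 = -1652$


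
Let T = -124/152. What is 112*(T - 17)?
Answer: -37912/19 ≈ -1995.4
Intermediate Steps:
T = -31/38 (T = -124*1/152 = -31/38 ≈ -0.81579)
112*(T - 17) = 112*(-31/38 - 17) = 112*(-677/38) = -37912/19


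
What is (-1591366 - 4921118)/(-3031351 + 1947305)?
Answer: 3256242/542023 ≈ 6.0076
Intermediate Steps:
(-1591366 - 4921118)/(-3031351 + 1947305) = -6512484/(-1084046) = -6512484*(-1/1084046) = 3256242/542023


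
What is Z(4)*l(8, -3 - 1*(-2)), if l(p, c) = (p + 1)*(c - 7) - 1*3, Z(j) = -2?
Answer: 150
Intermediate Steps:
l(p, c) = -3 + (1 + p)*(-7 + c) (l(p, c) = (1 + p)*(-7 + c) - 3 = -3 + (1 + p)*(-7 + c))
Z(4)*l(8, -3 - 1*(-2)) = -2*(-10 + (-3 - 1*(-2)) - 7*8 + (-3 - 1*(-2))*8) = -2*(-10 + (-3 + 2) - 56 + (-3 + 2)*8) = -2*(-10 - 1 - 56 - 1*8) = -2*(-10 - 1 - 56 - 8) = -2*(-75) = 150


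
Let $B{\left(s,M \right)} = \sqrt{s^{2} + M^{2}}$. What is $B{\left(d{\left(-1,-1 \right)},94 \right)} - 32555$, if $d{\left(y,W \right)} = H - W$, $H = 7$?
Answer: $-32555 + 10 \sqrt{89} \approx -32461.0$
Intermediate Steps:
$d{\left(y,W \right)} = 7 - W$
$B{\left(s,M \right)} = \sqrt{M^{2} + s^{2}}$
$B{\left(d{\left(-1,-1 \right)},94 \right)} - 32555 = \sqrt{94^{2} + \left(7 - -1\right)^{2}} - 32555 = \sqrt{8836 + \left(7 + 1\right)^{2}} - 32555 = \sqrt{8836 + 8^{2}} - 32555 = \sqrt{8836 + 64} - 32555 = \sqrt{8900} - 32555 = 10 \sqrt{89} - 32555 = -32555 + 10 \sqrt{89}$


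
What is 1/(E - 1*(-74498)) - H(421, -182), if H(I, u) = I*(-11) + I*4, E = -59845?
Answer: 43182392/14653 ≈ 2947.0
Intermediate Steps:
H(I, u) = -7*I (H(I, u) = -11*I + 4*I = -7*I)
1/(E - 1*(-74498)) - H(421, -182) = 1/(-59845 - 1*(-74498)) - (-7)*421 = 1/(-59845 + 74498) - 1*(-2947) = 1/14653 + 2947 = 43182392/14653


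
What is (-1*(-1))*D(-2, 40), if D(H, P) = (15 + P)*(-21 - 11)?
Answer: -1760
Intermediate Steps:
D(H, P) = -480 - 32*P (D(H, P) = (15 + P)*(-32) = -480 - 32*P)
(-1*(-1))*D(-2, 40) = (-1*(-1))*(-480 - 32*40) = 1*(-480 - 1280) = 1*(-1760) = -1760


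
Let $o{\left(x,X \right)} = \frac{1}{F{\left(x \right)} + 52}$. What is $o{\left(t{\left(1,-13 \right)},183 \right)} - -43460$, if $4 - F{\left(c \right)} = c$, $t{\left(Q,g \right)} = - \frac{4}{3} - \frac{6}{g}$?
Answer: $\frac{96394319}{2218} \approx 43460.0$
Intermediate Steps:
$t{\left(Q,g \right)} = - \frac{4}{3} - \frac{6}{g}$ ($t{\left(Q,g \right)} = \left(-4\right) \frac{1}{3} - \frac{6}{g} = - \frac{4}{3} - \frac{6}{g}$)
$F{\left(c \right)} = 4 - c$
$o{\left(x,X \right)} = \frac{1}{56 - x}$ ($o{\left(x,X \right)} = \frac{1}{\left(4 - x\right) + 52} = \frac{1}{56 - x}$)
$o{\left(t{\left(1,-13 \right)},183 \right)} - -43460 = - \frac{1}{-56 - \left(\frac{4}{3} + \frac{6}{-13}\right)} - -43460 = - \frac{1}{-56 - \frac{34}{39}} + 43460 = - \frac{1}{- \frac{2218}{39}} + 43460 = \left(-1\right) \left(- \frac{39}{2218}\right) + 43460 = \frac{39}{2218} + 43460 = \frac{96394319}{2218}$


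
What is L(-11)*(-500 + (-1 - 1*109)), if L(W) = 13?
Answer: -7930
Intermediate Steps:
L(-11)*(-500 + (-1 - 1*109)) = 13*(-500 + (-1 - 1*109)) = 13*(-500 + (-1 - 109)) = 13*(-500 - 110) = 13*(-610) = -7930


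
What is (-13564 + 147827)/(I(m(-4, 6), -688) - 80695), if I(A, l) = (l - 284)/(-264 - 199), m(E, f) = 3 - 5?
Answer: -62163769/37360813 ≈ -1.6639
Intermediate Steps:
m(E, f) = -2
I(A, l) = 284/463 - l/463 (I(A, l) = (-284 + l)/(-463) = (-284 + l)*(-1/463) = 284/463 - l/463)
(-13564 + 147827)/(I(m(-4, 6), -688) - 80695) = (-13564 + 147827)/((284/463 - 1/463*(-688)) - 80695) = 134263/((284/463 + 688/463) - 80695) = 134263/(972/463 - 80695) = 134263/(-37360813/463) = 134263*(-463/37360813) = -62163769/37360813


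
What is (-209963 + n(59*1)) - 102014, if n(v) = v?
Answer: -311918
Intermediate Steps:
(-209963 + n(59*1)) - 102014 = (-209963 + 59*1) - 102014 = (-209963 + 59) - 102014 = -209904 - 102014 = -311918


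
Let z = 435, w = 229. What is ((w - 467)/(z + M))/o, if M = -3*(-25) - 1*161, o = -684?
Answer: 119/119358 ≈ 0.00099700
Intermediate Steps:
M = -86 (M = 75 - 161 = -86)
((w - 467)/(z + M))/o = ((229 - 467)/(435 - 86))/(-684) = -238/349*(-1/684) = 119/119358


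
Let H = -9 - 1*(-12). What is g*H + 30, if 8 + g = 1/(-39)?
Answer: 77/13 ≈ 5.9231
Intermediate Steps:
H = 3 (H = -9 + 12 = 3)
g = -313/39 (g = -8 + 1/(-39) = -8 - 1/39 = -313/39 ≈ -8.0256)
g*H + 30 = -313/39*3 + 30 = -313/13 + 30 = 77/13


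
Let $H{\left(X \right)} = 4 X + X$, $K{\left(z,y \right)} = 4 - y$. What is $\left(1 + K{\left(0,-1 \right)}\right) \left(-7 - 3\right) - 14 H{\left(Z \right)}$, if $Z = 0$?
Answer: $-60$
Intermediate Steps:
$H{\left(X \right)} = 5 X$
$\left(1 + K{\left(0,-1 \right)}\right) \left(-7 - 3\right) - 14 H{\left(Z \right)} = \left(1 + \left(4 - -1\right)\right) \left(-7 - 3\right) - 14 \cdot 5 \cdot 0 = \left(1 + \left(4 + 1\right)\right) \left(-10\right) - 0 = \left(1 + 5\right) \left(-10\right) + 0 = 6 \left(-10\right) + 0 = -60 + 0 = -60$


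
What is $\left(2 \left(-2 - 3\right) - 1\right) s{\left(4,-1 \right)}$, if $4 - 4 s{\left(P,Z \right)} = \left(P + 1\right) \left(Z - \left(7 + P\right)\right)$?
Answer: $-176$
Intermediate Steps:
$s{\left(P,Z \right)} = 1 - \frac{\left(1 + P\right) \left(-7 + Z - P\right)}{4}$ ($s{\left(P,Z \right)} = 1 - \frac{\left(P + 1\right) \left(Z - \left(7 + P\right)\right)}{4} = 1 - \frac{\left(1 + P\right) \left(-7 + Z - P\right)}{4}$)
$\left(2 \left(-2 - 3\right) - 1\right) s{\left(4,-1 \right)} = \left(2 \left(-2 - 3\right) - 1\right) \left(\frac{11}{4} + 2 \cdot 4 - - \frac{1}{4} + \frac{4^{2}}{4} - 1 \left(-1\right)\right) = \left(2 \left(-5\right) - 1\right) \left(\frac{11}{4} + 8 + \frac{1}{4} + \frac{1}{4} \cdot 16 + 1\right) = \left(-10 - 1\right) \left(\frac{11}{4} + 8 + \frac{1}{4} + 4 + 1\right) = \left(-11\right) 16 = -176$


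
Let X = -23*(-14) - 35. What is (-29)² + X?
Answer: 1128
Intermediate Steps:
X = 287 (X = 322 - 35 = 287)
(-29)² + X = (-29)² + 287 = 841 + 287 = 1128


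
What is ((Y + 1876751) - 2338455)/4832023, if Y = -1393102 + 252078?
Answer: -1602728/4832023 ≈ -0.33169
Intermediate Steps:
Y = -1141024
((Y + 1876751) - 2338455)/4832023 = ((-1141024 + 1876751) - 2338455)/4832023 = (735727 - 2338455)*(1/4832023) = -1602728*1/4832023 = -1602728/4832023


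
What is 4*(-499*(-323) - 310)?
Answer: 643468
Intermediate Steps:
4*(-499*(-323) - 310) = 4*(161177 - 310) = 4*160867 = 643468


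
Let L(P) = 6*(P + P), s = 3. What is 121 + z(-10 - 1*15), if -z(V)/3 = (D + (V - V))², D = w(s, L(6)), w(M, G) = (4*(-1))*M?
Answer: -311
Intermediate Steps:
L(P) = 12*P (L(P) = 6*(2*P) = 12*P)
w(M, G) = -4*M
D = -12 (D = -4*3 = -12)
z(V) = -432 (z(V) = -3*(-12 + (V - V))² = -3*(-12 + 0)² = -3*(-12)² = -3*144 = -432)
121 + z(-10 - 1*15) = 121 - 432 = -311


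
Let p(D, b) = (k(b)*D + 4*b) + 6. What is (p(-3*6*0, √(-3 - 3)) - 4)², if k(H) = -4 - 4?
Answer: -92 + 16*I*√6 ≈ -92.0 + 39.192*I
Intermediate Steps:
k(H) = -8
p(D, b) = 6 - 8*D + 4*b (p(D, b) = (-8*D + 4*b) + 6 = 6 - 8*D + 4*b)
(p(-3*6*0, √(-3 - 3)) - 4)² = ((6 - 8*(-3*6)*0 + 4*√(-3 - 3)) - 4)² = ((6 - (-144)*0 + 4*√(-6)) - 4)² = ((6 - 8*0 + 4*(I*√6)) - 4)² = ((6 + 0 + 4*I*√6) - 4)² = ((6 + 4*I*√6) - 4)² = (2 + 4*I*√6)²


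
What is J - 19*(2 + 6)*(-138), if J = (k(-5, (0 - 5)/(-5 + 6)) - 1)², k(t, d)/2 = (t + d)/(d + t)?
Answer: 20977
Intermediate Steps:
k(t, d) = 2 (k(t, d) = 2*((t + d)/(d + t)) = 2*((d + t)/(d + t)) = 2*1 = 2)
J = 1 (J = (2 - 1)² = 1² = 1)
J - 19*(2 + 6)*(-138) = 1 - 19*(2 + 6)*(-138) = 1 - 19*8*(-138) = 1 - 152*(-138) = 1 + 20976 = 20977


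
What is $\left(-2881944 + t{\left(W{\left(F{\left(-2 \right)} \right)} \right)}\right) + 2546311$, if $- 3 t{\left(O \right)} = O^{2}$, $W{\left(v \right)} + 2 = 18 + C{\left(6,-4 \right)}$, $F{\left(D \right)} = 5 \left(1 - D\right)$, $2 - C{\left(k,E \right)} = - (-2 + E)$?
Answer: $-335681$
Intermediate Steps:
$C{\left(k,E \right)} = E$ ($C{\left(k,E \right)} = 2 - - (-2 + E) = 2 - \left(2 - E\right) = 2 + \left(-2 + E\right) = E$)
$F{\left(D \right)} = 5 - 5 D$
$W{\left(v \right)} = 12$ ($W{\left(v \right)} = -2 + \left(18 - 4\right) = -2 + 14 = 12$)
$t{\left(O \right)} = - \frac{O^{2}}{3}$
$\left(-2881944 + t{\left(W{\left(F{\left(-2 \right)} \right)} \right)}\right) + 2546311 = \left(-2881944 - \frac{12^{2}}{3}\right) + 2546311 = \left(-2881944 - 48\right) + 2546311 = -2881992 + 2546311 = -335681$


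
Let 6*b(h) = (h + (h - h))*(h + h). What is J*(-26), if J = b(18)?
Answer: -2808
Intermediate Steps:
b(h) = h²/3 (b(h) = ((h + (h - h))*(h + h))/6 = ((h + 0)*(2*h))/6 = (h*(2*h))/6 = (2*h²)/6 = h²/3)
J = 108 (J = (⅓)*18² = (⅓)*324 = 108)
J*(-26) = 108*(-26) = -2808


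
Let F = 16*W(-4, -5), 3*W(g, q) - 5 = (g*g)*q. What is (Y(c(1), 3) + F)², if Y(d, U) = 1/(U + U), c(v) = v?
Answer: 5755201/36 ≈ 1.5987e+5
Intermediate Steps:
W(g, q) = 5/3 + q*g²/3 (W(g, q) = 5/3 + ((g*g)*q)/3 = 5/3 + (g²*q)/3 = 5/3 + (q*g²)/3 = 5/3 + q*g²/3)
F = -400 (F = 16*(5/3 + (⅓)*(-5)*(-4)²) = 16*(5/3 + (⅓)*(-5)*16) = 16*(5/3 - 80/3) = 16*(-25) = -400)
Y(d, U) = 1/(2*U)
(Y(c(1), 3) + F)² = ((½)/3 - 400)² = ((½)*(⅓) - 400)² = (⅙ - 400)² = (-2399/6)² = 5755201/36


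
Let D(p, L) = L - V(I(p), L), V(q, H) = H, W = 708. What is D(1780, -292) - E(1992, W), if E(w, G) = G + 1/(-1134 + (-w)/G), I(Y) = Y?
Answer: -47486917/67072 ≈ -708.00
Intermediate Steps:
D(p, L) = 0 (D(p, L) = L - L = 0)
E(w, G) = G + 1/(-1134 - w/G)
D(1780, -292) - E(1992, W) = 0 - 708*(-1 + 1992 + 1134*708)/(1992 + 1134*708) = 0 - 708*(-1 + 1992 + 802872)/(1992 + 802872) = 0 - 708*804863/804864 = 0 - 1*47486917/67072 = 0 - 47486917/67072 = -47486917/67072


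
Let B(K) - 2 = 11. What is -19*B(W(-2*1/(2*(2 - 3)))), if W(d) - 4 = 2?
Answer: -247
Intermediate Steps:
W(d) = 6 (W(d) = 4 + 2 = 6)
B(K) = 13 (B(K) = 2 + 11 = 13)
-19*B(W(-2*1/(2*(2 - 3)))) = -19*13 = -247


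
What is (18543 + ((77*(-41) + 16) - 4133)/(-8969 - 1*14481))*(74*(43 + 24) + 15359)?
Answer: 4417328478904/11725 ≈ 3.7674e+8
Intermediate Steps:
(18543 + ((77*(-41) + 16) - 4133)/(-8969 - 1*14481))*(74*(43 + 24) + 15359) = (18543 + ((-3157 + 16) - 4133)/(-8969 - 14481))*(74*67 + 15359) = (18543 + (-3141 - 4133)/(-23450))*(4958 + 15359) = (18543 - 7274*(-1/23450))*20317 = (18543 + 3637/11725)*20317 = (217420312/11725)*20317 = 4417328478904/11725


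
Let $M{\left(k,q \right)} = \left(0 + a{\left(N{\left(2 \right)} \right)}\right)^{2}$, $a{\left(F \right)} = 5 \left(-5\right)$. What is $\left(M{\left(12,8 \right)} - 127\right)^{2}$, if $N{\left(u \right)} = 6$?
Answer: $248004$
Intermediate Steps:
$a{\left(F \right)} = -25$
$M{\left(k,q \right)} = 625$ ($M{\left(k,q \right)} = \left(0 - 25\right)^{2} = \left(-25\right)^{2} = 625$)
$\left(M{\left(12,8 \right)} - 127\right)^{2} = \left(625 - 127\right)^{2} = 498^{2} = 248004$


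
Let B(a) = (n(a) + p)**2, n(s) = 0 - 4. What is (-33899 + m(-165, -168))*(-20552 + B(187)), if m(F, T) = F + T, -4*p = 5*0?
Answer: 702988352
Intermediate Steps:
p = 0 (p = -5*0/4 = -1/4*0 = 0)
n(s) = -4
B(a) = 16 (B(a) = (-4 + 0)**2 = (-4)**2 = 16)
(-33899 + m(-165, -168))*(-20552 + B(187)) = (-33899 + (-165 - 168))*(-20552 + 16) = (-33899 - 333)*(-20536) = -34232*(-20536) = 702988352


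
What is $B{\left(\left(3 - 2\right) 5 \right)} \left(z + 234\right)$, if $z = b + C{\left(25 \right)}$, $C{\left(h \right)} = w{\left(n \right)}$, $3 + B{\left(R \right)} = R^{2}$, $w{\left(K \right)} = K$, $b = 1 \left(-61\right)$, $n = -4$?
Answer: $3718$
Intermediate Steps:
$b = -61$
$B{\left(R \right)} = -3 + R^{2}$
$C{\left(h \right)} = -4$
$z = -65$ ($z = -61 - 4 = -65$)
$B{\left(\left(3 - 2\right) 5 \right)} \left(z + 234\right) = \left(-3 + \left(\left(3 - 2\right) 5\right)^{2}\right) \left(-65 + 234\right) = \left(-3 + \left(1 \cdot 5\right)^{2}\right) 169 = \left(-3 + 5^{2}\right) 169 = \left(-3 + 25\right) 169 = 22 \cdot 169 = 3718$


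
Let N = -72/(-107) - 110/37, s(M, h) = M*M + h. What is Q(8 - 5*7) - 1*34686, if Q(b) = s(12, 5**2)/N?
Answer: -316519787/9106 ≈ -34760.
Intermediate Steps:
s(M, h) = h + M**2 (s(M, h) = M**2 + h = h + M**2)
N = -9106/3959 (N = -72*(-1/107) - 110*1/37 = 72/107 - 110/37 = -9106/3959 ≈ -2.3001)
Q(b) = -669071/9106 (Q(b) = (5**2 + 12**2)/(-9106/3959) = (25 + 144)*(-3959/9106) = 169*(-3959/9106) = -669071/9106)
Q(8 - 5*7) - 1*34686 = -669071/9106 - 1*34686 = -669071/9106 - 34686 = -316519787/9106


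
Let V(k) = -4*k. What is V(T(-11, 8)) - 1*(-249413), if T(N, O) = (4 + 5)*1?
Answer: 249377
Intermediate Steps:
T(N, O) = 9 (T(N, O) = 9*1 = 9)
V(T(-11, 8)) - 1*(-249413) = -4*9 - 1*(-249413) = -36 + 249413 = 249377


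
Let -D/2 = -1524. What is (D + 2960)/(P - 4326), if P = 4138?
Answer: -1502/47 ≈ -31.957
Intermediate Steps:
D = 3048 (D = -2*(-1524) = 3048)
(D + 2960)/(P - 4326) = (3048 + 2960)/(4138 - 4326) = 6008/(-188) = 6008*(-1/188) = -1502/47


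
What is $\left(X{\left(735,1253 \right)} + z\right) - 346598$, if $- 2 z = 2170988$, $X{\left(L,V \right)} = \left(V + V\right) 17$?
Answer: $-1389490$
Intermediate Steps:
$X{\left(L,V \right)} = 34 V$ ($X{\left(L,V \right)} = 2 V 17 = 34 V$)
$z = -1085494$ ($z = \left(- \frac{1}{2}\right) 2170988 = -1085494$)
$\left(X{\left(735,1253 \right)} + z\right) - 346598 = \left(34 \cdot 1253 - 1085494\right) - 346598 = \left(42602 - 1085494\right) - 346598 = -1042892 - 346598 = -1389490$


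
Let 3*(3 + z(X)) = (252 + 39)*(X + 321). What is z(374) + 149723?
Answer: 217135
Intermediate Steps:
z(X) = 31134 + 97*X (z(X) = -3 + ((252 + 39)*(X + 321))/3 = -3 + (291*(321 + X))/3 = -3 + (93411 + 291*X)/3 = -3 + (31137 + 97*X) = 31134 + 97*X)
z(374) + 149723 = (31134 + 97*374) + 149723 = (31134 + 36278) + 149723 = 67412 + 149723 = 217135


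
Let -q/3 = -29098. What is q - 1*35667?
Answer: 51627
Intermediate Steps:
q = 87294 (q = -3*(-29098) = 87294)
q - 1*35667 = 87294 - 1*35667 = 87294 - 35667 = 51627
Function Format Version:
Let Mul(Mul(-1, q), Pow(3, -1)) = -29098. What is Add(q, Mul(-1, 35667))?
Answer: 51627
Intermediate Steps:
q = 87294 (q = Mul(-3, -29098) = 87294)
Add(q, Mul(-1, 35667)) = Add(87294, Mul(-1, 35667)) = Add(87294, -35667) = 51627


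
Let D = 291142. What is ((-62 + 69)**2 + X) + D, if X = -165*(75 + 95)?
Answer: 263141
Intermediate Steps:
X = -28050 (X = -165*170 = -28050)
((-62 + 69)**2 + X) + D = ((-62 + 69)**2 - 28050) + 291142 = (7**2 - 28050) + 291142 = (49 - 28050) + 291142 = -28001 + 291142 = 263141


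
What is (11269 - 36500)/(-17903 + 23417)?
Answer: -25231/5514 ≈ -4.5758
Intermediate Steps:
(11269 - 36500)/(-17903 + 23417) = -25231/5514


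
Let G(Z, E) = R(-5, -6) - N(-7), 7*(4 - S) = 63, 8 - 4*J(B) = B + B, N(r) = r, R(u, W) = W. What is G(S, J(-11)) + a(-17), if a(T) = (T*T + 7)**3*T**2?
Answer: 7495023105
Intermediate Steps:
J(B) = 2 - B/2 (J(B) = 2 - (B + B)/4 = 2 - B/2)
S = -5 (S = 4 - 1/7*63 = 4 - 9 = -5)
a(T) = T**2*(7 + T**2)**3 (a(T) = (T**2 + 7)**3*T**2 = (7 + T**2)**3*T**2 = T**2*(7 + T**2)**3)
G(Z, E) = 1 (G(Z, E) = -6 - 1*(-7) = -6 + 7 = 1)
G(S, J(-11)) + a(-17) = 1 + (-17)**2*(7 + (-17)**2)**3 = 1 + 289*(7 + 289)**3 = 1 + 289*296**3 = 1 + 289*25934336 = 1 + 7495023104 = 7495023105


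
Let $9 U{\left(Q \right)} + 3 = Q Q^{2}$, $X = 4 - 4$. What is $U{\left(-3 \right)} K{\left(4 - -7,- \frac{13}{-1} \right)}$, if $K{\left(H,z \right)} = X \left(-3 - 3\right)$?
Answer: $0$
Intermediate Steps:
$X = 0$ ($X = 4 - 4 = 0$)
$K{\left(H,z \right)} = 0$ ($K{\left(H,z \right)} = 0 \left(-3 - 3\right) = 0 \left(-6\right) = 0$)
$U{\left(Q \right)} = - \frac{1}{3} + \frac{Q^{3}}{9}$ ($U{\left(Q \right)} = - \frac{1}{3} + \frac{Q Q^{2}}{9} = - \frac{1}{3} + \frac{Q^{3}}{9}$)
$U{\left(-3 \right)} K{\left(4 - -7,- \frac{13}{-1} \right)} = \left(- \frac{1}{3} + \frac{\left(-3\right)^{3}}{9}\right) 0 = \left(- \frac{1}{3} + \frac{1}{9} \left(-27\right)\right) 0 = \left(- \frac{1}{3} - 3\right) 0 = \left(- \frac{10}{3}\right) 0 = 0$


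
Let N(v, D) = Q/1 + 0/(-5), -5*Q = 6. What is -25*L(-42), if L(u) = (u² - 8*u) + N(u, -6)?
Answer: -52470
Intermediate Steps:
Q = -6/5 (Q = -⅕*6 = -6/5 ≈ -1.2000)
N(v, D) = -6/5 (N(v, D) = -6/5/1 + 0/(-5) = -6/5*1 + 0*(-⅕) = -6/5 + 0 = -6/5)
L(u) = -6/5 + u² - 8*u (L(u) = (u² - 8*u) - 6/5 = -6/5 + u² - 8*u)
-25*L(-42) = -25*(-6/5 + (-42)² - 8*(-42)) = -25*(-6/5 + 1764 + 336) = -25*10494/5 = -52470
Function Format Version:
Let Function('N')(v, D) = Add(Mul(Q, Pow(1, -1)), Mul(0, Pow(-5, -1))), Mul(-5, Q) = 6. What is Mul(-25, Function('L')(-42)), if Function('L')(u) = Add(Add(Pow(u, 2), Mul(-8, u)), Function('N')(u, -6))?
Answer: -52470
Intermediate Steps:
Q = Rational(-6, 5) (Q = Mul(Rational(-1, 5), 6) = Rational(-6, 5) ≈ -1.2000)
Function('N')(v, D) = Rational(-6, 5) (Function('N')(v, D) = Add(Mul(Rational(-6, 5), Pow(1, -1)), Mul(0, Pow(-5, -1))) = Add(Mul(Rational(-6, 5), 1), Mul(0, Rational(-1, 5))) = Add(Rational(-6, 5), 0) = Rational(-6, 5))
Function('L')(u) = Add(Rational(-6, 5), Pow(u, 2), Mul(-8, u)) (Function('L')(u) = Add(Add(Pow(u, 2), Mul(-8, u)), Rational(-6, 5)) = Add(Rational(-6, 5), Pow(u, 2), Mul(-8, u)))
Mul(-25, Function('L')(-42)) = Mul(-25, Add(Rational(-6, 5), Pow(-42, 2), Mul(-8, -42))) = Mul(-25, Add(Rational(-6, 5), 1764, 336)) = Mul(-25, Rational(10494, 5)) = -52470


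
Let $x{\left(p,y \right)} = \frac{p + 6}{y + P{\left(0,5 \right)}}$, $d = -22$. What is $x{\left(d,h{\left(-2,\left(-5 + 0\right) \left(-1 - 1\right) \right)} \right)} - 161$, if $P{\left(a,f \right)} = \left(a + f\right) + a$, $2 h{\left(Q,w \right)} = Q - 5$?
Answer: $- \frac{515}{3} \approx -171.67$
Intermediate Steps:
$h{\left(Q,w \right)} = - \frac{5}{2} + \frac{Q}{2}$ ($h{\left(Q,w \right)} = \frac{Q - 5}{2} = \frac{-5 + Q}{2} = - \frac{5}{2} + \frac{Q}{2}$)
$P{\left(a,f \right)} = f + 2 a$
$x{\left(p,y \right)} = \frac{6 + p}{5 + y}$ ($x{\left(p,y \right)} = \frac{p + 6}{y + \left(5 + 2 \cdot 0\right)} = \frac{6 + p}{y + \left(5 + 0\right)} = \frac{6 + p}{y + 5} = \frac{6 + p}{5 + y}$)
$x{\left(d,h{\left(-2,\left(-5 + 0\right) \left(-1 - 1\right) \right)} \right)} - 161 = \frac{6 - 22}{5 + \left(- \frac{5}{2} + \frac{1}{2} \left(-2\right)\right)} - 161 = \frac{1}{5 - \frac{7}{2}} \left(-16\right) - 161 = \frac{1}{\frac{3}{2}} \left(-16\right) - 161 = \frac{2}{3} \left(-16\right) - 161 = - \frac{32}{3} - 161 = - \frac{515}{3}$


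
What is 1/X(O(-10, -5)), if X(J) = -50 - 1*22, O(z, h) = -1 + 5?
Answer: -1/72 ≈ -0.013889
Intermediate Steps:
O(z, h) = 4
X(J) = -72 (X(J) = -50 - 22 = -72)
1/X(O(-10, -5)) = 1/(-72) = -1/72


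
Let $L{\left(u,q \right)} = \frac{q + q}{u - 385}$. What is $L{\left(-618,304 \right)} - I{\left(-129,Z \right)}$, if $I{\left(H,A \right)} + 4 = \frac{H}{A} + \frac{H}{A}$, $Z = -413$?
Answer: $\frac{19442}{7021} \approx 2.7691$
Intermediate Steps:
$I{\left(H,A \right)} = -4 + \frac{2 H}{A}$ ($I{\left(H,A \right)} = -4 + \left(\frac{H}{A} + \frac{H}{A}\right) = -4 + \frac{2 H}{A}$)
$L{\left(u,q \right)} = \frac{2 q}{-385 + u}$
$L{\left(-618,304 \right)} - I{\left(-129,Z \right)} = 2 \cdot 304 \frac{1}{-385 - 618} - \left(-4 + 2 \left(-129\right) \frac{1}{-413}\right) = 2 \cdot 304 \frac{1}{-1003} - \left(-4 + 2 \left(-129\right) \left(- \frac{1}{413}\right)\right) = 2 \cdot 304 \left(- \frac{1}{1003}\right) - \left(-4 + \frac{258}{413}\right) = - \frac{608}{1003} - - \frac{1394}{413} = - \frac{608}{1003} + \frac{1394}{413} = \frac{19442}{7021}$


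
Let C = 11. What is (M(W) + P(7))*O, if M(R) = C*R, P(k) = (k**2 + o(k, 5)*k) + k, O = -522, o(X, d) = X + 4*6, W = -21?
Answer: -21924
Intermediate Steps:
o(X, d) = 24 + X (o(X, d) = X + 24 = 24 + X)
P(k) = k + k**2 + k*(24 + k) (P(k) = (k**2 + (24 + k)*k) + k = (k**2 + k*(24 + k)) + k = k + k**2 + k*(24 + k))
M(R) = 11*R
(M(W) + P(7))*O = (11*(-21) + 7*(25 + 2*7))*(-522) = (-231 + 7*(25 + 14))*(-522) = (-231 + 7*39)*(-522) = (-231 + 273)*(-522) = 42*(-522) = -21924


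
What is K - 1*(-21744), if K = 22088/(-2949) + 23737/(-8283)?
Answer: 176959439177/8142189 ≈ 21734.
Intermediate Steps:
K = -84318439/8142189 (K = 22088*(-1/2949) + 23737*(-1/8283) = -22088/2949 - 23737/8283 = -84318439/8142189 ≈ -10.356)
K - 1*(-21744) = -84318439/8142189 - 1*(-21744) = -84318439/8142189 + 21744 = 176959439177/8142189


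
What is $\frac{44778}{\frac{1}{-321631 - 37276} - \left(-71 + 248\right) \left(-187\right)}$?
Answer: $\frac{8035568823}{5939731396} \approx 1.3528$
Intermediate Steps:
$\frac{44778}{\frac{1}{-321631 - 37276} - \left(-71 + 248\right) \left(-187\right)} = \frac{44778}{\frac{1}{-358907} - 177 \left(-187\right)} = \frac{44778}{- \frac{1}{358907} - -33099} = \frac{44778}{- \frac{1}{358907} + 33099} = \frac{44778}{\frac{11879462792}{358907}} = 44778 \cdot \frac{358907}{11879462792} = \frac{8035568823}{5939731396}$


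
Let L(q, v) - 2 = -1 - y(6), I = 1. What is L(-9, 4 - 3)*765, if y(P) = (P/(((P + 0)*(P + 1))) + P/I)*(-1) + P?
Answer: 6120/7 ≈ 874.29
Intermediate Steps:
y(P) = -1/(1 + P) (y(P) = (P/(((P + 0)*(P + 1))) + P/1)*(-1) + P = (P/((P*(1 + P))) + P*1)*(-1) + P = (P*(1/(P*(1 + P))) + P)*(-1) + P = (1/(1 + P) + P)*(-1) + P = (P + 1/(1 + P))*(-1) + P = (-P - 1/(1 + P)) + P = -1/(1 + P))
L(q, v) = 8/7 (L(q, v) = 2 + (-1 - (-1)/(1 + 6)) = 2 + (-1 - (-1)/7) = 2 + (-1 - 1*(-⅐)) = 2 + (-1 + ⅐) = 2 - 6/7 = 8/7)
L(-9, 4 - 3)*765 = (8/7)*765 = 6120/7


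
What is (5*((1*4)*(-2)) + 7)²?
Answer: 1089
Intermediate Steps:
(5*((1*4)*(-2)) + 7)² = (5*(4*(-2)) + 7)² = (5*(-8) + 7)² = (-40 + 7)² = (-33)² = 1089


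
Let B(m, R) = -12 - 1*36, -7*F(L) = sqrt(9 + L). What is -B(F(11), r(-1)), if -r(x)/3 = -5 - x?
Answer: 48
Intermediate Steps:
r(x) = 15 + 3*x (r(x) = -3*(-5 - x) = 15 + 3*x)
F(L) = -sqrt(9 + L)/7
B(m, R) = -48 (B(m, R) = -12 - 36 = -48)
-B(F(11), r(-1)) = -1*(-48) = 48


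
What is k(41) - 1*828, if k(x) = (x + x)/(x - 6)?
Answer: -28898/35 ≈ -825.66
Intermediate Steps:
k(x) = 2*x/(-6 + x) (k(x) = (2*x)/(-6 + x) = 2*x/(-6 + x))
k(41) - 1*828 = 2*41/(-6 + 41) - 1*828 = 2*41/35 - 828 = 2*41*(1/35) - 828 = 82/35 - 828 = -28898/35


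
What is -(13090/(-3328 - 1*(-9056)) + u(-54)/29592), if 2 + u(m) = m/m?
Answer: -24209597/10593936 ≈ -2.2852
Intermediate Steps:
u(m) = -1 (u(m) = -2 + m/m = -2 + 1 = -1)
-(13090/(-3328 - 1*(-9056)) + u(-54)/29592) = -(13090/(-3328 - 1*(-9056)) - 1/29592) = -(13090/(-3328 + 9056) - 1*1/29592) = -(13090/5728 - 1/29592) = -(13090*(1/5728) - 1/29592) = -(6545/2864 - 1/29592) = -1*24209597/10593936 = -24209597/10593936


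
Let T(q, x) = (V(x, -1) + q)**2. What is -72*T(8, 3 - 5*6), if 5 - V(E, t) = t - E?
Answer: -12168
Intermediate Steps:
V(E, t) = 5 + E - t (V(E, t) = 5 - (t - E) = 5 + (E - t) = 5 + E - t)
T(q, x) = (6 + q + x)**2 (T(q, x) = ((5 + x - 1*(-1)) + q)**2 = ((5 + x + 1) + q)**2 = ((6 + x) + q)**2 = (6 + q + x)**2)
-72*T(8, 3 - 5*6) = -72*(6 + 8 + (3 - 5*6))**2 = -72*(6 + 8 + (3 - 30))**2 = -72*(6 + 8 - 27)**2 = -72*(-13)**2 = -72*169 = -12168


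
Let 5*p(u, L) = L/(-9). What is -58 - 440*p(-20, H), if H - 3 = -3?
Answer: -58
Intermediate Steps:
H = 0 (H = 3 - 3 = 0)
p(u, L) = -L/45 (p(u, L) = (L/(-9))/5 = (L*(-⅑))/5 = (-L/9)/5 = -L/45)
-58 - 440*p(-20, H) = -58 - (-88)*0/9 = -58 - 440*0 = -58 + 0 = -58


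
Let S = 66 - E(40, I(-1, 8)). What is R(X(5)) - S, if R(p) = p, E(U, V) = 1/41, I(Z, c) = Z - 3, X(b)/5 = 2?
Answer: -2295/41 ≈ -55.976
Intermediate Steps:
X(b) = 10 (X(b) = 5*2 = 10)
I(Z, c) = -3 + Z
E(U, V) = 1/41
S = 2705/41 (S = 66 - 1*1/41 = 66 - 1/41 = 2705/41 ≈ 65.976)
R(X(5)) - S = 10 - 1*2705/41 = 10 - 2705/41 = -2295/41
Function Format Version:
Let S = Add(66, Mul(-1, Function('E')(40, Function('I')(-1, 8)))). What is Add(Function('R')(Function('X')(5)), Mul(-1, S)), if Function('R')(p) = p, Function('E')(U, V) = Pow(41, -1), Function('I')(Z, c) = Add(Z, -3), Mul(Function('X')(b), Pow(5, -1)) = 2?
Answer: Rational(-2295, 41) ≈ -55.976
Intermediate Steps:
Function('X')(b) = 10 (Function('X')(b) = Mul(5, 2) = 10)
Function('I')(Z, c) = Add(-3, Z)
Function('E')(U, V) = Rational(1, 41)
S = Rational(2705, 41) (S = Add(66, Mul(-1, Rational(1, 41))) = Add(66, Rational(-1, 41)) = Rational(2705, 41) ≈ 65.976)
Add(Function('R')(Function('X')(5)), Mul(-1, S)) = Add(10, Mul(-1, Rational(2705, 41))) = Add(10, Rational(-2705, 41)) = Rational(-2295, 41)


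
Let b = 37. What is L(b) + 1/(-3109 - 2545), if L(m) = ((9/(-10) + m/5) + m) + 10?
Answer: 151244/2827 ≈ 53.500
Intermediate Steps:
L(m) = 91/10 + 6*m/5 (L(m) = ((9*(-1/10) + m*(1/5)) + m) + 10 = ((-9/10 + m/5) + m) + 10 = (-9/10 + 6*m/5) + 10 = 91/10 + 6*m/5)
L(b) + 1/(-3109 - 2545) = (91/10 + (6/5)*37) + 1/(-3109 - 2545) = (91/10 + 222/5) + 1/(-5654) = 107/2 - 1/5654 = 151244/2827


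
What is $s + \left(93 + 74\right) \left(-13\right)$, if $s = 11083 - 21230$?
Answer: $-12318$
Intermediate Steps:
$s = -10147$ ($s = 11083 - 21230 = -10147$)
$s + \left(93 + 74\right) \left(-13\right) = -10147 + \left(93 + 74\right) \left(-13\right) = -10147 + 167 \left(-13\right) = -10147 - 2171 = -12318$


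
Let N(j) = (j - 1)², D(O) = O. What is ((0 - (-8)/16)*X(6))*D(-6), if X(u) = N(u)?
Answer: -75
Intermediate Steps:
N(j) = (-1 + j)²
X(u) = (-1 + u)²
((0 - (-8)/16)*X(6))*D(-6) = ((0 - (-8)/16)*(-1 + 6)²)*(-6) = ((0 - (-8)/16)*5²)*(-6) = ((0 - 1*(-½))*25)*(-6) = ((0 + ½)*25)*(-6) = ((½)*25)*(-6) = (25/2)*(-6) = -75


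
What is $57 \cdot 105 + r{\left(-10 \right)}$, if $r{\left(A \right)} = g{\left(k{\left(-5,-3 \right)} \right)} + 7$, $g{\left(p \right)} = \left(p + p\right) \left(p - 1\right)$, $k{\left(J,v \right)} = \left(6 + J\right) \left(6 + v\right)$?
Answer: $6004$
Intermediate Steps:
$g{\left(p \right)} = 2 p \left(-1 + p\right)$
$r{\left(A \right)} = 19$ ($r{\left(A \right)} = 2 \left(36 + 6 \left(-5\right) + 6 \left(-3\right) - -15\right) \left(-1 + \left(36 + 6 \left(-5\right) + 6 \left(-3\right) - -15\right)\right) + 7 = 2 \left(36 - 30 - 18 + 15\right) \left(-1 + \left(36 - 30 - 18 + 15\right)\right) + 7 = 2 \cdot 3 \left(-1 + 3\right) + 7 = 2 \cdot 3 \cdot 2 + 7 = 12 + 7 = 19$)
$57 \cdot 105 + r{\left(-10 \right)} = 57 \cdot 105 + 19 = 5985 + 19 = 6004$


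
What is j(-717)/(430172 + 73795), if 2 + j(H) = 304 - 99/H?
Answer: 72211/120448113 ≈ 0.00059952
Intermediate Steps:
j(H) = 302 - 99/H (j(H) = -2 + (304 - 99/H) = 302 - 99/H)
j(-717)/(430172 + 73795) = (302 - 99/(-717))/(430172 + 73795) = (302 - 99*(-1/717))/503967 = (302 + 33/239)*(1/503967) = (72211/239)*(1/503967) = 72211/120448113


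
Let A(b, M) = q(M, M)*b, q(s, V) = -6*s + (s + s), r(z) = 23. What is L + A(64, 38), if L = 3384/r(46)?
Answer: -220360/23 ≈ -9580.9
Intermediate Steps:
q(s, V) = -4*s (q(s, V) = -6*s + 2*s = -4*s)
L = 3384/23 ≈ 147.13
A(b, M) = -4*M*b (A(b, M) = (-4*M)*b = -4*M*b)
L + A(64, 38) = 3384/23 - 4*38*64 = 3384/23 - 9728 = -220360/23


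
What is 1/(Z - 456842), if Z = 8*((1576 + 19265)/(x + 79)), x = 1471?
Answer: -775/353969186 ≈ -2.1895e-6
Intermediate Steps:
Z = 83364/775 (Z = 8*((1576 + 19265)/(1471 + 79)) = 8*(20841/1550) = 83364/775 ≈ 107.57)
1/(Z - 456842) = 1/(83364/775 - 456842) = 1/(-353969186/775) = -775/353969186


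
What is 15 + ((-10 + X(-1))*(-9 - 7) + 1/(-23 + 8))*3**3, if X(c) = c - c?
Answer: 21666/5 ≈ 4333.2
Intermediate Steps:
X(c) = 0
15 + ((-10 + X(-1))*(-9 - 7) + 1/(-23 + 8))*3**3 = 15 + ((-10 + 0)*(-9 - 7) + 1/(-23 + 8))*3**3 = 15 + (-10*(-16) + 1/(-15))*27 = 15 + (160 - 1/15)*27 = 15 + (2399/15)*27 = 15 + 21591/5 = 21666/5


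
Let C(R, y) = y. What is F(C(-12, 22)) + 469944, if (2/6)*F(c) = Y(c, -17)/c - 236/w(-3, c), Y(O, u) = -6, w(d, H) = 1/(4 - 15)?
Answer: 5255043/11 ≈ 4.7773e+5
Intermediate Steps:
w(d, H) = -1/11 (w(d, H) = 1/(-11) = -1/11)
F(c) = 7788 - 18/c (F(c) = 3*(-6/c - 236/(-1/11)) = 3*(-6/c - 236*(-11)) = 3*(-6/c + 2596) = 3*(2596 - 6/c) = 7788 - 18/c)
F(C(-12, 22)) + 469944 = (7788 - 18/22) + 469944 = (7788 - 18*1/22) + 469944 = (7788 - 9/11) + 469944 = 85659/11 + 469944 = 5255043/11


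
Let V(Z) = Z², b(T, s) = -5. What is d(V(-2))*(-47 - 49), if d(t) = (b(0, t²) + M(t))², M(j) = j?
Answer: -96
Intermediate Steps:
d(t) = (-5 + t)²
d(V(-2))*(-47 - 49) = (-5 + (-2)²)²*(-47 - 49) = (-5 + 4)²*(-96) = (-1)²*(-96) = 1*(-96) = -96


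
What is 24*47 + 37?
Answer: 1165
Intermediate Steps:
24*47 + 37 = 1128 + 37 = 1165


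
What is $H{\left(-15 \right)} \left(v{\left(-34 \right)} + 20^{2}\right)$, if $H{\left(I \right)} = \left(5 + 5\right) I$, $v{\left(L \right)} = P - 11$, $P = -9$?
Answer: $-57000$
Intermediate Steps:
$v{\left(L \right)} = -20$ ($v{\left(L \right)} = -9 - 11 = -20$)
$H{\left(I \right)} = 10 I$
$H{\left(-15 \right)} \left(v{\left(-34 \right)} + 20^{2}\right) = 10 \left(-15\right) \left(-20 + 20^{2}\right) = - 150 \left(-20 + 400\right) = \left(-150\right) 380 = -57000$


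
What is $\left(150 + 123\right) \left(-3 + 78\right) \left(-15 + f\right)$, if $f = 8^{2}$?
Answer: $1003275$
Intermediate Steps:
$f = 64$
$\left(150 + 123\right) \left(-3 + 78\right) \left(-15 + f\right) = \left(150 + 123\right) \left(-3 + 78\right) \left(-15 + 64\right) = 273 \cdot 75 \cdot 49 = 273 \cdot 3675 = 1003275$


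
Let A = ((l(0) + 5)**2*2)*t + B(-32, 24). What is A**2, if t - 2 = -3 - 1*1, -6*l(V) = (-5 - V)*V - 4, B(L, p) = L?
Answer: 2085136/81 ≈ 25742.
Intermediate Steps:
l(V) = 2/3 - V*(-5 - V)/6 (l(V) = -((-5 - V)*V - 4)/6 = -(V*(-5 - V) - 4)/6 = -(-4 + V*(-5 - V))/6 = 2/3 - V*(-5 - V)/6)
t = -2 (t = 2 + (-3 - 1*1) = 2 + (-3 - 1) = 2 - 4 = -2)
A = -1444/9 (A = (((2/3 + (1/6)*0**2 + (5/6)*0) + 5)**2*2)*(-2) - 32 = (((2/3 + (1/6)*0 + 0) + 5)**2*2)*(-2) - 32 = (((2/3 + 0 + 0) + 5)**2*2)*(-2) - 32 = ((2/3 + 5)**2*2)*(-2) - 32 = ((17/3)**2*2)*(-2) - 32 = ((289/9)*2)*(-2) - 32 = (578/9)*(-2) - 32 = -1156/9 - 32 = -1444/9 ≈ -160.44)
A**2 = (-1444/9)**2 = 2085136/81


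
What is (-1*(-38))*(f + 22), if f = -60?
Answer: -1444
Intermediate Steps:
(-1*(-38))*(f + 22) = (-1*(-38))*(-60 + 22) = 38*(-38) = -1444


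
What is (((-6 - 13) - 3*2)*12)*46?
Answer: -13800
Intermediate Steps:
(((-6 - 13) - 3*2)*12)*46 = ((-19 - 6)*12)*46 = -25*12*46 = -300*46 = -13800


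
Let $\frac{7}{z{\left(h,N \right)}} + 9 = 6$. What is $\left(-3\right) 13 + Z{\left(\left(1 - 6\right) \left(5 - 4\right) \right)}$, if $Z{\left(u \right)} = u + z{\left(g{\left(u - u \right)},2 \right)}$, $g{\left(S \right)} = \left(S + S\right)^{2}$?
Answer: $- \frac{139}{3} \approx -46.333$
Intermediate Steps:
$g{\left(S \right)} = 4 S^{2}$ ($g{\left(S \right)} = \left(2 S\right)^{2} = 4 S^{2}$)
$z{\left(h,N \right)} = - \frac{7}{3}$ ($z{\left(h,N \right)} = \frac{7}{-9 + 6} = \frac{7}{-3} = 7 \left(- \frac{1}{3}\right) = - \frac{7}{3}$)
$Z{\left(u \right)} = - \frac{7}{3} + u$ ($Z{\left(u \right)} = u - \frac{7}{3} = - \frac{7}{3} + u$)
$\left(-3\right) 13 + Z{\left(\left(1 - 6\right) \left(5 - 4\right) \right)} = \left(-3\right) 13 + \left(- \frac{7}{3} + \left(1 - 6\right) \left(5 - 4\right)\right) = -39 - \frac{22}{3} = - \frac{139}{3}$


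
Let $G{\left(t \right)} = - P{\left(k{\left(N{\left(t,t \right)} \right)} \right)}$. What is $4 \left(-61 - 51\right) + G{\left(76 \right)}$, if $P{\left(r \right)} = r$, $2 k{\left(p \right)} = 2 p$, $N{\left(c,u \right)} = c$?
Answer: $-524$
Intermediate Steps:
$k{\left(p \right)} = p$ ($k{\left(p \right)} = \frac{2 p}{2} = p$)
$G{\left(t \right)} = - t$
$4 \left(-61 - 51\right) + G{\left(76 \right)} = 4 \left(-61 - 51\right) - 76 = 4 \left(-112\right) - 76 = -448 - 76 = -524$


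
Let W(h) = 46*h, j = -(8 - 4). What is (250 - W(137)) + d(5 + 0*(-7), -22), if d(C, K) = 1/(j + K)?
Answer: -157353/26 ≈ -6052.0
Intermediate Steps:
j = -4 (j = -1*4 = -4)
d(C, K) = 1/(-4 + K)
(250 - W(137)) + d(5 + 0*(-7), -22) = (250 - 46*137) + 1/(-4 - 22) = (250 - 1*6302) + 1/(-26) = (250 - 6302) - 1/26 = -6052 - 1/26 = -157353/26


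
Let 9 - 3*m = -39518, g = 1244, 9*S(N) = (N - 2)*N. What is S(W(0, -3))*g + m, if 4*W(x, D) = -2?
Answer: 120136/9 ≈ 13348.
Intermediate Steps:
W(x, D) = -½ (W(x, D) = (¼)*(-2) = -½)
S(N) = N*(-2 + N)/9 (S(N) = ((N - 2)*N)/9 = ((-2 + N)*N)/9 = (N*(-2 + N))/9 = N*(-2 + N)/9)
m = 39527/3 (m = 3 - ⅓*(-39518) = 3 + 39518/3 = 39527/3 ≈ 13176.)
S(W(0, -3))*g + m = ((⅑)*(-½)*(-2 - ½))*1244 + 39527/3 = ((⅑)*(-½)*(-5/2))*1244 + 39527/3 = (5/36)*1244 + 39527/3 = 1555/9 + 39527/3 = 120136/9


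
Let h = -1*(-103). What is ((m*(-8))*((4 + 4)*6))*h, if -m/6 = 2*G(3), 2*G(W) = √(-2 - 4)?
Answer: 237312*I*√6 ≈ 5.8129e+5*I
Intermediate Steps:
G(W) = I*√6/2 (G(W) = √(-2 - 4)/2 = √(-6)/2 = (I*√6)/2 = I*√6/2)
h = 103
m = -6*I*√6 (m = -12*I*√6/2 = -6*I*√6 ≈ -14.697*I)
((m*(-8))*((4 + 4)*6))*h = ((-6*I*√6*(-8))*((4 + 4)*6))*103 = ((48*I*√6)*(8*6))*103 = ((48*I*√6)*48)*103 = (2304*I*√6)*103 = 237312*I*√6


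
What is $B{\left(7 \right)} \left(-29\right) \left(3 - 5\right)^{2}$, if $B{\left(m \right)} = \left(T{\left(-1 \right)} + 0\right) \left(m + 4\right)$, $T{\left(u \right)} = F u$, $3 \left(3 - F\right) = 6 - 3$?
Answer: $2552$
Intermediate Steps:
$F = 2$ ($F = 3 - \frac{6 - 3}{3} = 3 - 1 = 2$)
$T{\left(u \right)} = 2 u$
$B{\left(m \right)} = -8 - 2 m$ ($B{\left(m \right)} = \left(2 \left(-1\right) + 0\right) \left(m + 4\right) = \left(-2 + 0\right) \left(4 + m\right) = - 2 \left(4 + m\right) = -8 - 2 m$)
$B{\left(7 \right)} \left(-29\right) \left(3 - 5\right)^{2} = \left(-8 - 14\right) \left(-29\right) \left(3 - 5\right)^{2} = \left(-8 - 14\right) \left(-29\right) \left(-2\right)^{2} = \left(-22\right) \left(-29\right) 4 = 638 \cdot 4 = 2552$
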